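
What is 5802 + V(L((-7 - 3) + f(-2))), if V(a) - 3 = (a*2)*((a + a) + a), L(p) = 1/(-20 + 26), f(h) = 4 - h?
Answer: 34831/6 ≈ 5805.2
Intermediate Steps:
L(p) = ⅙ (L(p) = 1/6 = ⅙)
V(a) = 3 + 6*a² (V(a) = 3 + (a*2)*((a + a) + a) = 3 + (2*a)*(2*a + a) = 3 + (2*a)*(3*a) = 3 + 6*a²)
5802 + V(L((-7 - 3) + f(-2))) = 5802 + (3 + 6*(⅙)²) = 5802 + (3 + 6*(1/36)) = 5802 + (3 + ⅙) = 5802 + 19/6 = 34831/6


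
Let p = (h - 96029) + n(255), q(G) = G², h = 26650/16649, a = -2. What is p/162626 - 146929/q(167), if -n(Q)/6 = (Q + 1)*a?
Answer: -440980542699373/75511148481586 ≈ -5.8399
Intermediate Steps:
h = 26650/16649 (h = 26650*(1/16649) = 26650/16649 ≈ 1.6007)
n(Q) = 12 + 12*Q (n(Q) = -6*(Q + 1)*(-2) = -6*(1 + Q)*(-2) = -6*(-2 - 2*Q) = 12 + 12*Q)
p = -1547614443/16649 (p = (26650/16649 - 96029) + (12 + 12*255) = -1598760171/16649 + (12 + 3060) = -1598760171/16649 + 3072 = -1547614443/16649 ≈ -92955.)
p/162626 - 146929/q(167) = -1547614443/16649/162626 - 146929/(167²) = -1547614443/16649*1/162626 - 146929/27889 = -1547614443/2707560274 - 146929*1/27889 = -1547614443/2707560274 - 146929/27889 = -440980542699373/75511148481586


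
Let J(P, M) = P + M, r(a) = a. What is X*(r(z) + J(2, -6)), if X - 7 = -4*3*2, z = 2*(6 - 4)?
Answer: 0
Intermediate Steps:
z = 4 (z = 2*2 = 4)
J(P, M) = M + P
X = -17 (X = 7 - 4*3*2 = 7 - 12*2 = 7 - 24 = -17)
X*(r(z) + J(2, -6)) = -17*(4 + (-6 + 2)) = -17*(4 - 4) = -17*0 = 0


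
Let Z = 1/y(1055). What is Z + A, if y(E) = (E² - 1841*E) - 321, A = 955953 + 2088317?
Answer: 2525377222769/829551 ≈ 3.0443e+6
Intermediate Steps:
A = 3044270
y(E) = -321 + E² - 1841*E
Z = -1/829551 (Z = 1/(-321 + 1055² - 1841*1055) = 1/(-321 + 1113025 - 1942255) = 1/(-829551) = -1/829551 ≈ -1.2055e-6)
Z + A = -1/829551 + 3044270 = 2525377222769/829551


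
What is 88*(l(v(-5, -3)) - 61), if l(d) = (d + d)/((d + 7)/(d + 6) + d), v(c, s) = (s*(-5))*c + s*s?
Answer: -20243608/3901 ≈ -5189.3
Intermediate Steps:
v(c, s) = s² - 5*c*s (v(c, s) = (-5*s)*c + s² = -5*c*s + s² = s² - 5*c*s)
l(d) = 2*d/(d + (7 + d)/(6 + d)) (l(d) = (2*d)/((7 + d)/(6 + d) + d) = (2*d)/(d + (7 + d)/(6 + d)) = 2*d/(d + (7 + d)/(6 + d)))
88*(l(v(-5, -3)) - 61) = 88*(2*(-3*(-3 - 5*(-5)))*(6 - 3*(-3 - 5*(-5)))/(7 + (-3*(-3 - 5*(-5)))² + 7*(-3*(-3 - 5*(-5)))) - 61) = 88*(2*(-3*(-3 + 25))*(6 - 3*(-3 + 25))/(7 + (-3*(-3 + 25))² + 7*(-3*(-3 + 25))) - 61) = 88*(2*(-3*22)*(6 - 3*22)/(7 + (-3*22)² + 7*(-3*22)) - 61) = 88*(2*(-66)*(6 - 66)/(7 + (-66)² + 7*(-66)) - 61) = 88*(2*(-66)*(-60)/(7 + 4356 - 462) - 61) = 88*(2*(-66)*(-60)/3901 - 61) = 88*(2*(-66)*(1/3901)*(-60) - 61) = 88*(7920/3901 - 61) = 88*(-230041/3901) = -20243608/3901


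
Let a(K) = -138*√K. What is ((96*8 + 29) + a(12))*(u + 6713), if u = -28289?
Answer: -17196072 + 5954976*√3 ≈ -6.8818e+6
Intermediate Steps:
((96*8 + 29) + a(12))*(u + 6713) = ((96*8 + 29) - 276*√3)*(-28289 + 6713) = ((768 + 29) - 276*√3)*(-21576) = (797 - 276*√3)*(-21576) = -17196072 + 5954976*√3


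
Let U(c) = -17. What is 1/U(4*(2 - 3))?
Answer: -1/17 ≈ -0.058824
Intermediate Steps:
1/U(4*(2 - 3)) = 1/(-17) = -1/17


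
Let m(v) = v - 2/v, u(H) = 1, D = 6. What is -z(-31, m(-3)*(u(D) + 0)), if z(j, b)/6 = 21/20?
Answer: -63/10 ≈ -6.3000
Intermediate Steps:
z(j, b) = 63/10 (z(j, b) = 6*(21/20) = 63/10)
-z(-31, m(-3)*(u(D) + 0)) = -1*63/10 = -63/10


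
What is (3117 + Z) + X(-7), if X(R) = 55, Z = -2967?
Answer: 205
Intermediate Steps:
(3117 + Z) + X(-7) = (3117 - 2967) + 55 = 150 + 55 = 205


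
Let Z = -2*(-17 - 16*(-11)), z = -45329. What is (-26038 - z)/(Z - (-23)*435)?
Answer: 19291/9687 ≈ 1.9914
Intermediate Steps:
Z = -318 (Z = -2*(-17 + 176) = -2*159 = -318)
(-26038 - z)/(Z - (-23)*435) = (-26038 - 1*(-45329))/(-318 - (-23)*435) = (-26038 + 45329)/(-318 - 1*(-10005)) = 19291/(-318 + 10005) = 19291/9687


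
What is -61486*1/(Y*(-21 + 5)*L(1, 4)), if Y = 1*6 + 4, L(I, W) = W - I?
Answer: 30743/240 ≈ 128.10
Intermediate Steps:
Y = 10 (Y = 6 + 4 = 10)
-61486*1/(Y*(-21 + 5)*L(1, 4)) = -61486*1/(10*(-21 + 5)*(4 - 1*1)) = -61486*(-1/(160*(4 - 1))) = -61486/((-160*3)) = -61486/(-480) = -61486*(-1/480) = 30743/240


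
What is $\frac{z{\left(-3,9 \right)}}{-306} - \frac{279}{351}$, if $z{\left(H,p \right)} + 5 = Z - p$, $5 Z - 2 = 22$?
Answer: $- \frac{7606}{9945} \approx -0.76481$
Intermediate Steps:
$Z = \frac{24}{5}$ ($Z = \frac{2}{5} + \frac{1}{5} \cdot 22 = \frac{2}{5} + \frac{22}{5} = \frac{24}{5} \approx 4.8$)
$z{\left(H,p \right)} = - \frac{1}{5} - p$ ($z{\left(H,p \right)} = -5 - \left(- \frac{24}{5} + p\right) = - \frac{1}{5} - p$)
$\frac{z{\left(-3,9 \right)}}{-306} - \frac{279}{351} = \frac{- \frac{1}{5} - 9}{-306} - \frac{279}{351} = \left(- \frac{1}{5} - 9\right) \left(- \frac{1}{306}\right) - \frac{31}{39} = \left(- \frac{46}{5}\right) \left(- \frac{1}{306}\right) - \frac{31}{39} = \frac{23}{765} - \frac{31}{39} = - \frac{7606}{9945}$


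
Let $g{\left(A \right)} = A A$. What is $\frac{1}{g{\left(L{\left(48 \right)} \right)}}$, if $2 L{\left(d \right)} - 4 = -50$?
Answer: $\frac{1}{529} \approx 0.0018904$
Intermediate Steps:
$L{\left(d \right)} = -23$ ($L{\left(d \right)} = 2 + \frac{1}{2} \left(-50\right) = 2 - 25 = -23$)
$g{\left(A \right)} = A^{2}$
$\frac{1}{g{\left(L{\left(48 \right)} \right)}} = \frac{1}{\left(-23\right)^{2}} = \frac{1}{529}$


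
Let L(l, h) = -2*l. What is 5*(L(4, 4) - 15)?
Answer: -115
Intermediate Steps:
5*(L(4, 4) - 15) = 5*(-2*4 - 15) = 5*(-8 - 15) = 5*(-23) = -115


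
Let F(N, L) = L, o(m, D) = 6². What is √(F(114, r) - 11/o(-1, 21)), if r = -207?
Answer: I*√7463/6 ≈ 14.398*I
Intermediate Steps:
o(m, D) = 36
√(F(114, r) - 11/o(-1, 21)) = √(-207 - 11/36) = √(-7463/36) = I*√7463/6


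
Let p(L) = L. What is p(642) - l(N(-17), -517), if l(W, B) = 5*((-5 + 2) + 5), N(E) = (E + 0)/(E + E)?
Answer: 632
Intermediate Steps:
N(E) = ½ (N(E) = E/((2*E)) = E*(1/(2*E)) = ½)
l(W, B) = 10 (l(W, B) = 5*(-3 + 5) = 5*2 = 10)
p(642) - l(N(-17), -517) = 642 - 1*10 = 642 - 10 = 632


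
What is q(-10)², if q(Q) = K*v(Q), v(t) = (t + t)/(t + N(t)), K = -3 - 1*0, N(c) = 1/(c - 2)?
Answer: 518400/14641 ≈ 35.407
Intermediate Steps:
N(c) = 1/(-2 + c)
K = -3 (K = -3 + 0 = -3)
v(t) = 2*t/(t + 1/(-2 + t)) (v(t) = (t + t)/(t + 1/(-2 + t)) = (2*t)/(t + 1/(-2 + t)) = 2*t/(t + 1/(-2 + t)))
q(Q) = -6*Q*(-2 + Q)/(1 + Q*(-2 + Q))
q(-10)² = (-6*(-10)*(-2 - 10)/(1 - 10*(-2 - 10)))² = (-6*(-10)*(-12)/(1 - 10*(-12)))² = (-6*(-10)*(-12)/(1 + 120))² = (-6*(-10)*(-12)/121)² = (-6*(-10)*1/121*(-12))² = (-720/121)² = 518400/14641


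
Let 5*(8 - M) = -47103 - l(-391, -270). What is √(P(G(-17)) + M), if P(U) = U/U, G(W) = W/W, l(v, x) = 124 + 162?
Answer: √237170/5 ≈ 97.400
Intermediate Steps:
l(v, x) = 286
G(W) = 1
M = 47429/5 (M = 8 - (-47103 - 1*286)/5 = 8 - (-47103 - 286)/5 = 8 - ⅕*(-47389) = 8 + 47389/5 = 47429/5 ≈ 9485.8)
P(U) = 1
√(P(G(-17)) + M) = √(1 + 47429/5) = √(47434/5) = √237170/5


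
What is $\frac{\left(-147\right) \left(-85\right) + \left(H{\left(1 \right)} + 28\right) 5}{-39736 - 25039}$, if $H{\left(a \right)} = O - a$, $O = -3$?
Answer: $- \frac{2523}{12955} \approx -0.19475$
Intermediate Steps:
$H{\left(a \right)} = -3 - a$
$\frac{\left(-147\right) \left(-85\right) + \left(H{\left(1 \right)} + 28\right) 5}{-39736 - 25039} = \frac{\left(-147\right) \left(-85\right) + \left(\left(-3 - 1\right) + 28\right) 5}{-39736 - 25039} = \frac{12495 + \left(\left(-3 - 1\right) + 28\right) 5}{-64775} = \left(12495 + \left(-4 + 28\right) 5\right) \left(- \frac{1}{64775}\right) = \left(12495 + 24 \cdot 5\right) \left(- \frac{1}{64775}\right) = \left(12495 + 120\right) \left(- \frac{1}{64775}\right) = 12615 \left(- \frac{1}{64775}\right) = - \frac{2523}{12955}$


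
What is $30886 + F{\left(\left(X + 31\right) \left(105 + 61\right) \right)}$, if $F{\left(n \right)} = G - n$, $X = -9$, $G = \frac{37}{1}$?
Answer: $27271$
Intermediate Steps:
$G = 37$ ($G = 37 \cdot 1 = 37$)
$F{\left(n \right)} = 37 - n$
$30886 + F{\left(\left(X + 31\right) \left(105 + 61\right) \right)} = 30886 + \left(37 - \left(-9 + 31\right) \left(105 + 61\right)\right) = 30886 + \left(37 - 22 \cdot 166\right) = 30886 + \left(37 - 3652\right) = 30886 - 3615 = 27271$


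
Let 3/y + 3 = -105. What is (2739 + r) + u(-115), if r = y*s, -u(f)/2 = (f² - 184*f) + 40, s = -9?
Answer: -264443/4 ≈ -66111.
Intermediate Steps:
y = -1/36 (y = 3/(-3 - 105) = 3/(-108) = 3*(-1/108) = -1/36 ≈ -0.027778)
u(f) = -80 - 2*f² + 368*f (u(f) = -2*((f² - 184*f) + 40) = -2*(40 + f² - 184*f) = -80 - 2*f² + 368*f)
r = ¼ (r = -1/36*(-9) = ¼ ≈ 0.25000)
(2739 + r) + u(-115) = (2739 + ¼) + (-80 - 2*(-115)² + 368*(-115)) = 10957/4 + (-80 - 2*13225 - 42320) = 10957/4 + (-80 - 26450 - 42320) = 10957/4 - 68850 = -264443/4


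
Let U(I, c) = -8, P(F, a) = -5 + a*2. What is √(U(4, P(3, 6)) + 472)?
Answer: 4*√29 ≈ 21.541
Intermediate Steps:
P(F, a) = -5 + 2*a
√(U(4, P(3, 6)) + 472) = √(-8 + 472) = √464 = 4*√29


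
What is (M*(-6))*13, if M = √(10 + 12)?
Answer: -78*√22 ≈ -365.85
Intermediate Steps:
M = √22 ≈ 4.6904
(M*(-6))*13 = (√22*(-6))*13 = -6*√22*13 = -78*√22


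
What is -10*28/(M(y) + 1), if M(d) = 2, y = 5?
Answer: -280/3 ≈ -93.333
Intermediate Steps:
-10*28/(M(y) + 1) = -10*28/(2 + 1) = -10*28/3 = -280/3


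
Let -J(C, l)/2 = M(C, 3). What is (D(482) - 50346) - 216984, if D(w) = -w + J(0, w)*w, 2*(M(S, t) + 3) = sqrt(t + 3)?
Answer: -264920 - 482*sqrt(6) ≈ -2.6610e+5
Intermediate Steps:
M(S, t) = -3 + sqrt(3 + t)/2 (M(S, t) = -3 + sqrt(t + 3)/2 = -3 + sqrt(3 + t)/2)
J(C, l) = 6 - sqrt(6) (J(C, l) = -2*(-3 + sqrt(3 + 3)/2) = -2*(-3 + sqrt(6)/2) = 6 - sqrt(6))
D(w) = -w + w*(6 - sqrt(6)) (D(w) = -w + (6 - sqrt(6))*w = -w + w*(6 - sqrt(6)))
(D(482) - 50346) - 216984 = (482*(5 - sqrt(6)) - 50346) - 216984 = ((2410 - 482*sqrt(6)) - 50346) - 216984 = (-47936 - 482*sqrt(6)) - 216984 = -264920 - 482*sqrt(6)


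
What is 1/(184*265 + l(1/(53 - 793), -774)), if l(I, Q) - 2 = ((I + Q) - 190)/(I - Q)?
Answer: 52069/2538923727 ≈ 2.0508e-5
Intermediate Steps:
l(I, Q) = 2 + (-190 + I + Q)/(I - Q) (l(I, Q) = 2 + ((I + Q) - 190)/(I - Q) = 2 + (-190 + I + Q)/(I - Q))
1/(184*265 + l(1/(53 - 793), -774)) = 1/(184*265 + (-190 - 1*(-774) + 3/(53 - 793))/(1/(53 - 793) - 1*(-774))) = 1/(48760 + (-190 + 774 + 3/(-740))/(1/(-740) + 774)) = 1/(48760 + (-190 + 774 + 3*(-1/740))/(-1/740 + 774)) = 1/(48760 + (-190 + 774 - 3/740)/(572759/740)) = 1/(48760 + (740/572759)*(432157/740)) = 1/(48760 + 39287/52069) = 1/(2538923727/52069) = 52069/2538923727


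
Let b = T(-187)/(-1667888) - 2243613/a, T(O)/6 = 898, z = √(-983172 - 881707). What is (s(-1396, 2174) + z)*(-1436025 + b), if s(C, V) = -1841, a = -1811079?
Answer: 665485271838611620319/251723077596 - 361480321476703759*I*√1864879/251723077596 ≈ 2.6437e+9 - 1.961e+9*I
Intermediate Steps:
z = I*√1864879 (z = √(-1864879) = I*√1864879 ≈ 1365.6*I)
T(O) = 5388 (T(O) = 6*898 = 5388)
b = 311028092141/251723077596 (b = 5388/(-1667888) - 2243613/(-1811079) = 5388*(-1/1667888) - 2243613*(-1/1811079) = -1347/416972 + 747871/603693 = 311028092141/251723077596 ≈ 1.2356)
(s(-1396, 2174) + z)*(-1436025 + b) = (-1841 + I*√1864879)*(-1436025 + 311028092141/251723077596) = (-1841 + I*√1864879)*(-361480321476703759/251723077596) = 665485271838611620319/251723077596 - 361480321476703759*I*√1864879/251723077596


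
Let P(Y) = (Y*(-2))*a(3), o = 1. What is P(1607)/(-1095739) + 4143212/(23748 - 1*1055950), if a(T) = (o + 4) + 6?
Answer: -2251693252080/565511993639 ≈ -3.9817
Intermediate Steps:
a(T) = 11 (a(T) = (1 + 4) + 6 = 5 + 6 = 11)
P(Y) = -22*Y (P(Y) = (Y*(-2))*11 = -2*Y*11 = -22*Y)
P(1607)/(-1095739) + 4143212/(23748 - 1*1055950) = -22*1607/(-1095739) + 4143212/(23748 - 1*1055950) = -35354*(-1/1095739) + 4143212/(23748 - 1055950) = 35354/1095739 + 4143212/(-1032202) = 35354/1095739 + 4143212*(-1/1032202) = 35354/1095739 - 2071606/516101 = -2251693252080/565511993639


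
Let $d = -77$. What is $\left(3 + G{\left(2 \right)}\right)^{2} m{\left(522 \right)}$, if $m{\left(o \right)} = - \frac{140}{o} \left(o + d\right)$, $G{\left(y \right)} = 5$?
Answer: $- \frac{1993600}{261} \approx -7638.3$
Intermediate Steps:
$m{\left(o \right)} = - \frac{140 \left(-77 + o\right)}{o}$ ($m{\left(o \right)} = - \frac{140}{o} \left(o - 77\right) = - \frac{140}{o} \left(-77 + o\right) = - \frac{140 \left(-77 + o\right)}{o}$)
$\left(3 + G{\left(2 \right)}\right)^{2} m{\left(522 \right)} = \left(3 + 5\right)^{2} \left(-140 + \frac{10780}{522}\right) = 8^{2} \left(-140 + 10780 \cdot \frac{1}{522}\right) = 64 \left(-140 + \frac{5390}{261}\right) = 64 \left(- \frac{31150}{261}\right) = - \frac{1993600}{261}$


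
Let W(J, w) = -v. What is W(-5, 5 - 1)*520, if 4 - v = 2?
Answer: -1040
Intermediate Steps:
v = 2 (v = 4 - 1*2 = 4 - 2 = 2)
W(J, w) = -2 (W(J, w) = -1*2 = -2)
W(-5, 5 - 1)*520 = -2*520 = -1040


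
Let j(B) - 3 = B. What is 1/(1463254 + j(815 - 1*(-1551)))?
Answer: 1/1465623 ≈ 6.8230e-7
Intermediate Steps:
j(B) = 3 + B
1/(1463254 + j(815 - 1*(-1551))) = 1/(1463254 + (3 + (815 - 1*(-1551)))) = 1/(1463254 + (3 + (815 + 1551))) = 1/(1463254 + (3 + 2366)) = 1/(1463254 + 2369) = 1/1465623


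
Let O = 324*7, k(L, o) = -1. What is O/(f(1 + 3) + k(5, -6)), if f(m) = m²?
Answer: 756/5 ≈ 151.20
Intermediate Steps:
O = 2268
O/(f(1 + 3) + k(5, -6)) = 2268/((1 + 3)² - 1) = 2268/(4² - 1) = 2268/(16 - 1) = 2268/15 = 2268*(1/15) = 756/5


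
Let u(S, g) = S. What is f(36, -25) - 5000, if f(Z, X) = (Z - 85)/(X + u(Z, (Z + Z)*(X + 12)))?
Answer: -55049/11 ≈ -5004.5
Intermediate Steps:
f(Z, X) = (-85 + Z)/(X + Z) (f(Z, X) = (Z - 85)/(X + Z) = (-85 + Z)/(X + Z))
f(36, -25) - 5000 = (-85 + 36)/(-25 + 36) - 5000 = -49/11 - 5000 = -55049/11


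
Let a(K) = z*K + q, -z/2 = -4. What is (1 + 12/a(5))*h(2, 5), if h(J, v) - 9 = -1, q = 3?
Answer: 440/43 ≈ 10.233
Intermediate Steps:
z = 8 (z = -2*(-4) = 8)
a(K) = 3 + 8*K (a(K) = 8*K + 3 = 3 + 8*K)
h(J, v) = 8 (h(J, v) = 9 - 1 = 8)
(1 + 12/a(5))*h(2, 5) = (1 + 12/(3 + 8*5))*8 = (1 + 12/(3 + 40))*8 = (1 + 12/43)*8 = (55/43)*8 = 440/43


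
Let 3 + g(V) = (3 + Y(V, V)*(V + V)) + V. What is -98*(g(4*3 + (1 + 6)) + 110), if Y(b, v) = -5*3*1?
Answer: 43218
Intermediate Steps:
Y(b, v) = -15 (Y(b, v) = -15*1 = -15)
g(V) = -29*V (g(V) = -3 + ((3 - 15*(V + V)) + V) = -3 + ((3 - 30*V) + V) = -3 + (3 - 29*V) = -29*V)
-98*(g(4*3 + (1 + 6)) + 110) = -98*(-29*(4*3 + (1 + 6)) + 110) = -98*(-29*(12 + 7) + 110) = -98*(-29*19 + 110) = -98*(-551 + 110) = -98*(-441) = 43218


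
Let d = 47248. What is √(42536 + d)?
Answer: 6*√2494 ≈ 299.64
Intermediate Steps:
√(42536 + d) = √(42536 + 47248) = √89784 = 6*√2494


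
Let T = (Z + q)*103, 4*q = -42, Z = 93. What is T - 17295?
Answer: -17595/2 ≈ -8797.5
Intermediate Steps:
q = -21/2 (q = (¼)*(-42) = -21/2 ≈ -10.500)
T = 16995/2 (T = (93 - 21/2)*103 = (165/2)*103 = 16995/2 ≈ 8497.5)
T - 17295 = 16995/2 - 17295 = -17595/2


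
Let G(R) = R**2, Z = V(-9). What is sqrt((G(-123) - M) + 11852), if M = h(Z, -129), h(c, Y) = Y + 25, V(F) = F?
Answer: sqrt(27085) ≈ 164.58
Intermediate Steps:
Z = -9
h(c, Y) = 25 + Y
M = -104 (M = 25 - 129 = -104)
sqrt((G(-123) - M) + 11852) = sqrt(((-123)**2 - 1*(-104)) + 11852) = sqrt((15129 + 104) + 11852) = sqrt(15233 + 11852) = sqrt(27085)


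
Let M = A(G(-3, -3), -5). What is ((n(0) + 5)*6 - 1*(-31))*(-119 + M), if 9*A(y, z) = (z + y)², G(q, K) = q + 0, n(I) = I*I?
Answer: -61427/9 ≈ -6825.2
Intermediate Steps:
n(I) = I²
G(q, K) = q
A(y, z) = (y + z)²/9 (A(y, z) = (z + y)²/9 = (y + z)²/9)
M = 64/9 (M = (-3 - 5)²/9 = (⅑)*(-8)² = (⅑)*64 = 64/9 ≈ 7.1111)
((n(0) + 5)*6 - 1*(-31))*(-119 + M) = ((0² + 5)*6 - 1*(-31))*(-119 + 64/9) = ((0 + 5)*6 + 31)*(-1007/9) = (5*6 + 31)*(-1007/9) = (30 + 31)*(-1007/9) = 61*(-1007/9) = -61427/9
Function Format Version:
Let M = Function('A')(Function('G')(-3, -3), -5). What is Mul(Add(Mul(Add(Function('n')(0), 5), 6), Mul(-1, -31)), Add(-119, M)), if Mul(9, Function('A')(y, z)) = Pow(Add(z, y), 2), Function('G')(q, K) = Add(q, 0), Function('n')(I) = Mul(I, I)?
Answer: Rational(-61427, 9) ≈ -6825.2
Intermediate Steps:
Function('n')(I) = Pow(I, 2)
Function('G')(q, K) = q
Function('A')(y, z) = Mul(Rational(1, 9), Pow(Add(y, z), 2)) (Function('A')(y, z) = Mul(Rational(1, 9), Pow(Add(z, y), 2)) = Mul(Rational(1, 9), Pow(Add(y, z), 2)))
M = Rational(64, 9) (M = Mul(Rational(1, 9), Pow(Add(-3, -5), 2)) = Mul(Rational(1, 9), Pow(-8, 2)) = Mul(Rational(1, 9), 64) = Rational(64, 9) ≈ 7.1111)
Mul(Add(Mul(Add(Function('n')(0), 5), 6), Mul(-1, -31)), Add(-119, M)) = Mul(Add(Mul(Add(Pow(0, 2), 5), 6), Mul(-1, -31)), Add(-119, Rational(64, 9))) = Mul(Add(Mul(Add(0, 5), 6), 31), Rational(-1007, 9)) = Mul(Add(Mul(5, 6), 31), Rational(-1007, 9)) = Mul(Add(30, 31), Rational(-1007, 9)) = Mul(61, Rational(-1007, 9)) = Rational(-61427, 9)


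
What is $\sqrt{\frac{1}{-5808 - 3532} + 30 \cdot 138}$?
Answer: $\frac{\sqrt{90288843665}}{4670} \approx 64.343$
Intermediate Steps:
$\sqrt{\frac{1}{-5808 - 3532} + 30 \cdot 138} = \sqrt{\frac{1}{-9340} + 4140} = \sqrt{- \frac{1}{9340} + 4140} = \sqrt{\frac{38667599}{9340}} = \frac{\sqrt{90288843665}}{4670}$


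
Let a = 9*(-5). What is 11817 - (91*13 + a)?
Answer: 10679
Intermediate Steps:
a = -45
11817 - (91*13 + a) = 11817 - (91*13 - 45) = 11817 - (1183 - 45) = 11817 - 1*1138 = 11817 - 1138 = 10679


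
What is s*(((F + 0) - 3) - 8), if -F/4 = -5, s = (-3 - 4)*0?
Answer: 0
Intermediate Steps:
s = 0 (s = -7*0 = 0)
F = 20 (F = -4*(-5) = 20)
s*(((F + 0) - 3) - 8) = 0*(((20 + 0) - 3) - 8) = 0*((20 - 3) - 8) = 0*(17 - 8) = 0*9 = 0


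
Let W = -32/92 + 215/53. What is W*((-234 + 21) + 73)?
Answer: -632940/1219 ≈ -519.23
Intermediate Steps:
W = 4521/1219 (W = -32*1/92 + 215*(1/53) = -8/23 + 215/53 = 4521/1219 ≈ 3.7088)
W*((-234 + 21) + 73) = 4521*((-234 + 21) + 73)/1219 = 4521*(-213 + 73)/1219 = (4521/1219)*(-140) = -632940/1219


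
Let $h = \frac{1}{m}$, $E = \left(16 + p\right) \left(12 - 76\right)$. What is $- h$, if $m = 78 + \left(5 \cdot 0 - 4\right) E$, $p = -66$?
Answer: $\frac{1}{12722} \approx 7.8604 \cdot 10^{-5}$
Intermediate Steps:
$E = 3200$ ($E = \left(16 - 66\right) \left(12 - 76\right) = \left(-50\right) \left(-64\right) = 3200$)
$m = -12722$ ($m = 78 + \left(5 \cdot 0 - 4\right) 3200 = 78 + \left(0 - 4\right) 3200 = 78 - 12800 = -12722$)
$h = - \frac{1}{12722}$ ($h = \frac{1}{-12722} = - \frac{1}{12722} \approx -7.8604 \cdot 10^{-5}$)
$- h = \left(-1\right) \left(- \frac{1}{12722}\right) = \frac{1}{12722}$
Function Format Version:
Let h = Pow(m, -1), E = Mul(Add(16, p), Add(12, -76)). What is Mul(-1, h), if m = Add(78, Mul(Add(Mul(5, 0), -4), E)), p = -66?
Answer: Rational(1, 12722) ≈ 7.8604e-5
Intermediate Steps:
E = 3200 (E = Mul(Add(16, -66), Add(12, -76)) = Mul(-50, -64) = 3200)
m = -12722 (m = Add(78, Mul(Add(Mul(5, 0), -4), 3200)) = Add(78, Mul(Add(0, -4), 3200)) = Add(78, Mul(-4, 3200)) = Add(78, -12800) = -12722)
h = Rational(-1, 12722) (h = Pow(-12722, -1) = Rational(-1, 12722) ≈ -7.8604e-5)
Mul(-1, h) = Mul(-1, Rational(-1, 12722)) = Rational(1, 12722)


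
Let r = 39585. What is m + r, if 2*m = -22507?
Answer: 56663/2 ≈ 28332.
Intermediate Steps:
m = -22507/2 (m = (1/2)*(-22507) = -22507/2 ≈ -11254.)
m + r = -22507/2 + 39585 = 56663/2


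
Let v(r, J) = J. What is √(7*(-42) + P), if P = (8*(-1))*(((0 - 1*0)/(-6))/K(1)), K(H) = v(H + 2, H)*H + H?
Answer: 7*I*√6 ≈ 17.146*I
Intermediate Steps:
K(H) = H + H² (K(H) = H*H + H = H² + H = H + H²)
P = 0 (P = (8*(-1))*(((0 - 1*0)/(-6))/((1*(1 + 1)))) = -8*(0 + 0)*(-⅙)/(1*2) = -8*0*(-⅙)/2 = -0/2 = -8*0 = 0)
√(7*(-42) + P) = √(7*(-42) + 0) = √(-294 + 0) = √(-294) = 7*I*√6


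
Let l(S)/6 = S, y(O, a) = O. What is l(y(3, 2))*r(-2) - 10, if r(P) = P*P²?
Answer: -154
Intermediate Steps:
r(P) = P³
l(S) = 6*S
l(y(3, 2))*r(-2) - 10 = (6*3)*(-2)³ - 10 = 18*(-8) - 10 = -144 - 10 = -154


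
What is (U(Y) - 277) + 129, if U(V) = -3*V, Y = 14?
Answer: -190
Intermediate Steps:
(U(Y) - 277) + 129 = (-3*14 - 277) + 129 = (-42 - 277) + 129 = -319 + 129 = -190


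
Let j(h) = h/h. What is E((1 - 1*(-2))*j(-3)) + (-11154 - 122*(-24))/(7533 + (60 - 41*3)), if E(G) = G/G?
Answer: -42/415 ≈ -0.10120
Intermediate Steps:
j(h) = 1
E(G) = 1
E((1 - 1*(-2))*j(-3)) + (-11154 - 122*(-24))/(7533 + (60 - 41*3)) = 1 + (-11154 - 122*(-24))/(7533 + (60 - 41*3)) = 1 + (-11154 + 2928)/(7533 + (60 - 123)) = 1 - 8226/(7533 - 63) = 1 - 8226/7470 = 1 - 8226*1/7470 = 1 - 457/415 = -42/415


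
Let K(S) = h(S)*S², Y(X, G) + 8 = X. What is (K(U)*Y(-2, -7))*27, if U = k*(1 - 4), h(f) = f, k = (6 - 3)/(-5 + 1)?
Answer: -98415/32 ≈ -3075.5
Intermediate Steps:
k = -¾ (k = 3/(-4) = 3*(-¼) = -¾ ≈ -0.75000)
Y(X, G) = -8 + X
U = 9/4 (U = -3*(1 - 4)/4 = -¾*(-3) = 9/4 ≈ 2.2500)
K(S) = S³ (K(S) = S*S² = S³)
(K(U)*Y(-2, -7))*27 = ((9/4)³*(-8 - 2))*27 = ((729/64)*(-10))*27 = -3645/32*27 = -98415/32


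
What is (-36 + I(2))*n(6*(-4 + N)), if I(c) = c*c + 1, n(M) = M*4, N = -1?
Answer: 3720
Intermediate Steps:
n(M) = 4*M
I(c) = 1 + c² (I(c) = c² + 1 = 1 + c²)
(-36 + I(2))*n(6*(-4 + N)) = (-36 + (1 + 2²))*(4*(6*(-4 - 1))) = (-36 + (1 + 4))*(4*(6*(-5))) = (-36 + 5)*(4*(-30)) = -31*(-120) = 3720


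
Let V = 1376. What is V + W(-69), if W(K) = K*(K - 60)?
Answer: 10277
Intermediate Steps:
W(K) = K*(-60 + K)
V + W(-69) = 1376 - 69*(-60 - 69) = 1376 - 69*(-129) = 1376 + 8901 = 10277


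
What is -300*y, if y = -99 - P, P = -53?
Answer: 13800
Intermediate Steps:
y = -46 (y = -99 - 1*(-53) = -99 + 53 = -46)
-300*y = -300*(-46) = 13800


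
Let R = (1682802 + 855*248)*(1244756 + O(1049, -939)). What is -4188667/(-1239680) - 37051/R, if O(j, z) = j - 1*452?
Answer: 4942097525074489031/1462665685373043840 ≈ 3.3788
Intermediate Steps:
O(j, z) = -452 + j (O(j, z) = j - 452 = -452 + j)
R = 2359747169226 (R = (1682802 + 855*248)*(1244756 + (-452 + 1049)) = (1682802 + 212040)*(1244756 + 597) = 1894842*1245353 = 2359747169226)
-4188667/(-1239680) - 37051/R = -4188667/(-1239680) - 37051/2359747169226 = -4188667*(-1/1239680) - 37051*1/2359747169226 = 4188667/1239680 - 37051/2359747169226 = 4942097525074489031/1462665685373043840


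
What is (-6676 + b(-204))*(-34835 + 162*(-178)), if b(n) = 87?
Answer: 419528219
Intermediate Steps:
(-6676 + b(-204))*(-34835 + 162*(-178)) = (-6676 + 87)*(-34835 + 162*(-178)) = -6589*(-34835 - 28836) = -6589*(-63671) = 419528219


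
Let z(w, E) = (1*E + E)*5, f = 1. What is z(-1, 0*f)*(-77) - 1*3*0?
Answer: 0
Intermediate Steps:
z(w, E) = 10*E (z(w, E) = (E + E)*5 = (2*E)*5 = 10*E)
z(-1, 0*f)*(-77) - 1*3*0 = (10*(0*1))*(-77) - 1*3*0 = (10*0)*(-77) - 3*0 = 0*(-77) + 0 = 0 + 0 = 0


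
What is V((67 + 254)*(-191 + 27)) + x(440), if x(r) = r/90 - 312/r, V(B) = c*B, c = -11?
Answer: 286648649/495 ≈ 5.7909e+5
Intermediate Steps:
V(B) = -11*B
x(r) = -312/r + r/90 (x(r) = r*(1/90) - 312/r = r/90 - 312/r = -312/r + r/90)
V((67 + 254)*(-191 + 27)) + x(440) = -11*(67 + 254)*(-191 + 27) + (-312/440 + (1/90)*440) = -3531*(-164) + (-312*1/440 + 44/9) = -11*(-52644) + (-39/55 + 44/9) = 579084 + 2069/495 = 286648649/495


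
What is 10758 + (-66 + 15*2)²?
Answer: 12054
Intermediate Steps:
10758 + (-66 + 15*2)² = 10758 + (-66 + 30)² = 10758 + (-36)² = 10758 + 1296 = 12054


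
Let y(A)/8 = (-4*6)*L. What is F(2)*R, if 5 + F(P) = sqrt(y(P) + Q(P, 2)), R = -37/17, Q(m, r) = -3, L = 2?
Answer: 185/17 - 111*I*sqrt(43)/17 ≈ 10.882 - 42.816*I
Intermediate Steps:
R = -37/17 (R = -37*1/17 = -37/17 ≈ -2.1765)
y(A) = -384 (y(A) = 8*(-4*6*2) = 8*(-24*2) = 8*(-48) = -384)
F(P) = -5 + 3*I*sqrt(43) (F(P) = -5 + sqrt(-384 - 3) = -5 + sqrt(-387) = -5 + 3*I*sqrt(43))
F(2)*R = (-5 + 3*I*sqrt(43))*(-37/17) = 185/17 - 111*I*sqrt(43)/17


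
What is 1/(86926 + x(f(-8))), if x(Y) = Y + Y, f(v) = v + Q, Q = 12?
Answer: 1/86934 ≈ 1.1503e-5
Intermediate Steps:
f(v) = 12 + v (f(v) = v + 12 = 12 + v)
x(Y) = 2*Y
1/(86926 + x(f(-8))) = 1/(86926 + 2*(12 - 8)) = 1/(86926 + 2*4) = 1/(86926 + 8) = 1/86934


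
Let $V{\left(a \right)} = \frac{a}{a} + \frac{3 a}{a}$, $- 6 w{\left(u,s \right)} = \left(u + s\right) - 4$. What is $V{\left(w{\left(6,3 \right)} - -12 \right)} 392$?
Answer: $1568$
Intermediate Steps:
$w{\left(u,s \right)} = \frac{2}{3} - \frac{s}{6} - \frac{u}{6}$ ($w{\left(u,s \right)} = - \frac{\left(u + s\right) - 4}{6} = - \frac{\left(s + u\right) - 4}{6} = - \frac{-4 + s + u}{6} = \frac{2}{3} - \frac{s}{6} - \frac{u}{6}$)
$V{\left(a \right)} = 4$ ($V{\left(a \right)} = 1 + 3 = 4$)
$V{\left(w{\left(6,3 \right)} - -12 \right)} 392 = 4 \cdot 392 = 1568$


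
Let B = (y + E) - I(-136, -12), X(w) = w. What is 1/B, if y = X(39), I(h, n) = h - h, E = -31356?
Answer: -1/31317 ≈ -3.1932e-5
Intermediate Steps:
I(h, n) = 0
y = 39
B = -31317 (B = (39 - 31356) - 1*0 = -31317 + 0 = -31317)
1/B = 1/(-31317) = -1/31317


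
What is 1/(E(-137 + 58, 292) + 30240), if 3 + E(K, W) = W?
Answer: 1/30529 ≈ 3.2756e-5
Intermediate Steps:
E(K, W) = -3 + W
1/(E(-137 + 58, 292) + 30240) = 1/((-3 + 292) + 30240) = 1/(289 + 30240) = 1/30529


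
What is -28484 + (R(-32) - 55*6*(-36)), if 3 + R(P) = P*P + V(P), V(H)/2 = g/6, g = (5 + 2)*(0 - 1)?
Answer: -46756/3 ≈ -15585.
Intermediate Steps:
g = -7 (g = 7*(-1) = -7)
V(H) = -7/3 (V(H) = 2*(-7/6) = -7/3)
R(P) = -16/3 + P**2 (R(P) = -3 + (P*P - 7/3) = -3 + (P**2 - 7/3) = -3 + (-7/3 + P**2) = -16/3 + P**2)
-28484 + (R(-32) - 55*6*(-36)) = -28484 + ((-16/3 + (-32)**2) - 55*6*(-36)) = -28484 + ((-16/3 + 1024) - 330*(-36)) = -28484 + (3056/3 + 11880) = -28484 + 38696/3 = -46756/3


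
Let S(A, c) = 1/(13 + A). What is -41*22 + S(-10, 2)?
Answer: -2705/3 ≈ -901.67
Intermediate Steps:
-41*22 + S(-10, 2) = -41*22 + 1/(13 - 10) = -902 + 1/3 = -2705/3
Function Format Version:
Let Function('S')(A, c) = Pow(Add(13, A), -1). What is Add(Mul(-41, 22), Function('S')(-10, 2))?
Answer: Rational(-2705, 3) ≈ -901.67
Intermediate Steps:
Add(Mul(-41, 22), Function('S')(-10, 2)) = Add(Mul(-41, 22), Pow(Add(13, -10), -1)) = Add(-902, Pow(3, -1)) = Add(-902, Rational(1, 3)) = Rational(-2705, 3)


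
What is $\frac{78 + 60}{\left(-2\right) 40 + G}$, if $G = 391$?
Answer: $\frac{138}{311} \approx 0.44373$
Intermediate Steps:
$\frac{78 + 60}{\left(-2\right) 40 + G} = \frac{78 + 60}{\left(-2\right) 40 + 391} = \frac{138}{-80 + 391} = \frac{138}{311}$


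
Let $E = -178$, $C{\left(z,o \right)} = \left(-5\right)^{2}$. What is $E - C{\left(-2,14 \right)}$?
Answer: $-203$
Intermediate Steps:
$C{\left(z,o \right)} = 25$
$E - C{\left(-2,14 \right)} = -178 - 25 = -203$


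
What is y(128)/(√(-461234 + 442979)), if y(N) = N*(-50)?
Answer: 1280*I*√18255/3651 ≈ 47.368*I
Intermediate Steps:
y(N) = -50*N
y(128)/(√(-461234 + 442979)) = (-50*128)/(√(-461234 + 442979)) = -6400*(-I*√18255/18255) = -(-1280)*I*√18255/3651 = 1280*I*√18255/3651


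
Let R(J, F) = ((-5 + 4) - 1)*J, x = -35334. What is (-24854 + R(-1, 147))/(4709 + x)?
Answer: 24852/30625 ≈ 0.81149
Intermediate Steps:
R(J, F) = -2*J (R(J, F) = (-1 - 1)*J = -2*J)
(-24854 + R(-1, 147))/(4709 + x) = (-24854 - 2*(-1))/(4709 - 35334) = (-24854 + 2)/(-30625) = -24852*(-1/30625) = 24852/30625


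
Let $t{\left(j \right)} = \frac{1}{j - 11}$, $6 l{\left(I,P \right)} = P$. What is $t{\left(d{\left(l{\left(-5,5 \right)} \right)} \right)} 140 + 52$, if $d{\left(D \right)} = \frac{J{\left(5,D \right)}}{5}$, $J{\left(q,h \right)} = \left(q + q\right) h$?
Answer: $37$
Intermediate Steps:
$J{\left(q,h \right)} = 2 h q$ ($J{\left(q,h \right)} = 2 q h = 2 h q$)
$l{\left(I,P \right)} = \frac{P}{6}$
$d{\left(D \right)} = 2 D$ ($d{\left(D \right)} = \frac{2 D 5}{5} = 10 D \frac{1}{5} = 2 D$)
$t{\left(j \right)} = \frac{1}{-11 + j}$
$t{\left(d{\left(l{\left(-5,5 \right)} \right)} \right)} 140 + 52 = \frac{1}{-11 + 2 \cdot \frac{1}{6} \cdot 5} \cdot 140 + 52 = \frac{1}{-11 + 2 \cdot \frac{5}{6}} \cdot 140 + 52 = \frac{1}{-11 + \frac{5}{3}} \cdot 140 + 52 = \frac{1}{- \frac{28}{3}} \cdot 140 + 52 = \left(- \frac{3}{28}\right) 140 + 52 = -15 + 52 = 37$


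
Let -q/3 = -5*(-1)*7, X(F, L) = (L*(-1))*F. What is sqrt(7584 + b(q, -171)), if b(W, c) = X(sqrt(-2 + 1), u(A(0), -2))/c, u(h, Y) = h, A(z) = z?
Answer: 4*sqrt(474) ≈ 87.086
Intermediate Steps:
X(F, L) = -F*L (X(F, L) = (-L)*F = -F*L)
q = -105 (q = -3*(-5*(-1))*7 = -15*7 = -3*35 = -105)
b(W, c) = 0 (b(W, c) = (-1*sqrt(-2 + 1)*0)/c = (-1*sqrt(-1)*0)/c = (-1*I*0)/c = 0/c = 0)
sqrt(7584 + b(q, -171)) = sqrt(7584 + 0) = sqrt(7584) = 4*sqrt(474)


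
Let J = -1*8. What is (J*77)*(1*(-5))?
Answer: 3080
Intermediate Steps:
J = -8
(J*77)*(1*(-5)) = (-8*77)*(1*(-5)) = -616*(-5) = 3080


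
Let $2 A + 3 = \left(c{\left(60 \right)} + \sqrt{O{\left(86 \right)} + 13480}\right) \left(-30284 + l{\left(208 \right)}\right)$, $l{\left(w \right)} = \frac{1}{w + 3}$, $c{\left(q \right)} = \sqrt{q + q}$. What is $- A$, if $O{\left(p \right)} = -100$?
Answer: $\frac{3}{2} + \frac{6389923 \sqrt{30}}{211} + \frac{6389923 \sqrt{3345}}{211} \approx 1.9174 \cdot 10^{6}$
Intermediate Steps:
$c{\left(q \right)} = \sqrt{2} \sqrt{q}$ ($c{\left(q \right)} = \sqrt{2 q} = \sqrt{2} \sqrt{q}$)
$l{\left(w \right)} = \frac{1}{3 + w}$
$A = - \frac{3}{2} - \frac{6389923 \sqrt{30}}{211} - \frac{6389923 \sqrt{3345}}{211}$ ($A = - \frac{3}{2} + \frac{\left(\sqrt{2} \sqrt{60} + \sqrt{-100 + 13480}\right) \left(-30284 + \frac{1}{3 + 208}\right)}{2} = - \frac{3}{2} + \frac{\left(\sqrt{2} \cdot 2 \sqrt{15} + \sqrt{13380}\right) \left(-30284 + \frac{1}{211}\right)}{2} = - \frac{3}{2} + \frac{\left(2 \sqrt{30} + 2 \sqrt{3345}\right) \left(-30284 + \frac{1}{211}\right)}{2} = - \frac{3}{2} + \frac{\left(2 \sqrt{30} + 2 \sqrt{3345}\right) \left(- \frac{6389923}{211}\right)}{2} = - \frac{3}{2} + \frac{- \frac{12779846 \sqrt{30}}{211} - \frac{12779846 \sqrt{3345}}{211}}{2} = - \frac{3}{2} - \left(\frac{6389923 \sqrt{30}}{211} + \frac{6389923 \sqrt{3345}}{211}\right) = - \frac{3}{2} - \frac{6389923 \sqrt{30}}{211} - \frac{6389923 \sqrt{3345}}{211} \approx -1.9174 \cdot 10^{6}$)
$- A = - (- \frac{3}{2} - \frac{6389923 \sqrt{30}}{211} - \frac{6389923 \sqrt{3345}}{211}) = \frac{3}{2} + \frac{6389923 \sqrt{30}}{211} + \frac{6389923 \sqrt{3345}}{211}$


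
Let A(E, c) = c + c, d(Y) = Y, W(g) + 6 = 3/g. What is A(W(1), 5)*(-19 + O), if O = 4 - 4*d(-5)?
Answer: 50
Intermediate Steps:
W(g) = -6 + 3/g
A(E, c) = 2*c
O = 24 (O = 4 - 4*(-5) = 4 + 20 = 24)
A(W(1), 5)*(-19 + O) = (2*5)*(-19 + 24) = 10*5 = 50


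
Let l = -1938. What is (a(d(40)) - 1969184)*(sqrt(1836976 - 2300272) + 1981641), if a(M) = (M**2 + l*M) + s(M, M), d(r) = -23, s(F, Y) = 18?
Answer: -3812802127383 - 15392504*I*sqrt(7239) ≈ -3.8128e+12 - 1.3096e+9*I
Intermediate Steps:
a(M) = 18 + M**2 - 1938*M (a(M) = (M**2 - 1938*M) + 18 = 18 + M**2 - 1938*M)
(a(d(40)) - 1969184)*(sqrt(1836976 - 2300272) + 1981641) = ((18 + (-23)**2 - 1938*(-23)) - 1969184)*(sqrt(1836976 - 2300272) + 1981641) = ((18 + 529 + 44574) - 1969184)*(sqrt(-463296) + 1981641) = (45121 - 1969184)*(8*I*sqrt(7239) + 1981641) = -1924063*(1981641 + 8*I*sqrt(7239)) = -3812802127383 - 15392504*I*sqrt(7239)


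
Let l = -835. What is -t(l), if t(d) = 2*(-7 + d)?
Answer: 1684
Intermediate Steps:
t(d) = -14 + 2*d
-t(l) = -(-14 + 2*(-835)) = -(-14 - 1670) = -1*(-1684) = 1684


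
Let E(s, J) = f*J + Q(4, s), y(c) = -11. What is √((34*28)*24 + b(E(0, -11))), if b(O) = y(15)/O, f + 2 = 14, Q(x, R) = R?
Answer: √822531/6 ≈ 151.16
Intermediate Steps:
f = 12 (f = -2 + 14 = 12)
E(s, J) = s + 12*J (E(s, J) = 12*J + s = s + 12*J)
b(O) = -11/O
√((34*28)*24 + b(E(0, -11))) = √((34*28)*24 - 11/(0 + 12*(-11))) = √(952*24 - 11/(0 - 132)) = √(22848 - 11/(-132)) = √(22848 - 11*(-1/132)) = √(22848 + 1/12) = √(274177/12) = √822531/6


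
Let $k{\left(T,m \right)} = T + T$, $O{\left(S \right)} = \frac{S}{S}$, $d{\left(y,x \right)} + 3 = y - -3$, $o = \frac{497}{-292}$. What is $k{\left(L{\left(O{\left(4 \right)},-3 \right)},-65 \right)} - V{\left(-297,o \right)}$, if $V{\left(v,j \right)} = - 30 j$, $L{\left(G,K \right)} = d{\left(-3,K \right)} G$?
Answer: $- \frac{8331}{146} \approx -57.062$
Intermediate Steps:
$o = - \frac{497}{292}$ ($o = 497 \left(- \frac{1}{292}\right) = - \frac{497}{292} \approx -1.7021$)
$d{\left(y,x \right)} = y$ ($d{\left(y,x \right)} = -3 + \left(y - -3\right) = -3 + \left(y + 3\right) = -3 + \left(3 + y\right) = y$)
$O{\left(S \right)} = 1$
$L{\left(G,K \right)} = - 3 G$
$k{\left(T,m \right)} = 2 T$
$k{\left(L{\left(O{\left(4 \right)},-3 \right)},-65 \right)} - V{\left(-297,o \right)} = 2 \left(\left(-3\right) 1\right) - \left(-30\right) \left(- \frac{497}{292}\right) = 2 \left(-3\right) - \frac{7455}{146} = -6 - \frac{7455}{146} = - \frac{8331}{146}$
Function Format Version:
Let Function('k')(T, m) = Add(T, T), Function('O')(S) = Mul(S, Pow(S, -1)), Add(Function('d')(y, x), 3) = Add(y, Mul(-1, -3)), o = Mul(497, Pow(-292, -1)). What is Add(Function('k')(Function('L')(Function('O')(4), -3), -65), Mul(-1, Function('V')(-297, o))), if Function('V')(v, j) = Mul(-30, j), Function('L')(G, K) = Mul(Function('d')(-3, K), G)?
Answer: Rational(-8331, 146) ≈ -57.062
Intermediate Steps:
o = Rational(-497, 292) (o = Mul(497, Rational(-1, 292)) = Rational(-497, 292) ≈ -1.7021)
Function('d')(y, x) = y (Function('d')(y, x) = Add(-3, Add(y, Mul(-1, -3))) = Add(-3, Add(y, 3)) = Add(-3, Add(3, y)) = y)
Function('O')(S) = 1
Function('L')(G, K) = Mul(-3, G)
Function('k')(T, m) = Mul(2, T)
Add(Function('k')(Function('L')(Function('O')(4), -3), -65), Mul(-1, Function('V')(-297, o))) = Add(Mul(2, Mul(-3, 1)), Mul(-1, Mul(-30, Rational(-497, 292)))) = Add(Mul(2, -3), Mul(-1, Rational(7455, 146))) = Add(-6, Rational(-7455, 146)) = Rational(-8331, 146)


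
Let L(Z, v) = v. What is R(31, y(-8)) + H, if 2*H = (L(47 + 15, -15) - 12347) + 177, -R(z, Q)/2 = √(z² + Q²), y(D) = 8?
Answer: -12185/2 - 10*√41 ≈ -6156.5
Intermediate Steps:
R(z, Q) = -2*√(Q² + z²) (R(z, Q) = -2*√(z² + Q²) = -2*√(Q² + z²))
H = -12185/2 (H = ((-15 - 12347) + 177)/2 = (-12362 + 177)/2 = (½)*(-12185) = -12185/2 ≈ -6092.5)
R(31, y(-8)) + H = -2*√(8² + 31²) - 12185/2 = -2*√(64 + 961) - 12185/2 = -10*√41 - 12185/2 = -12185/2 - 10*√41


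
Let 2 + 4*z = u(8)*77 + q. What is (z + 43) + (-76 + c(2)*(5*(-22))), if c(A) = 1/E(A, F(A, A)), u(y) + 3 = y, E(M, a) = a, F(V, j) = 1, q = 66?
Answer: -123/4 ≈ -30.750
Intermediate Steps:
u(y) = -3 + y
c(A) = 1 (c(A) = 1/1 = 1)
z = 449/4 (z = -1/2 + ((-3 + 8)*77 + 66)/4 = -1/2 + (5*77 + 66)/4 = -1/2 + (385 + 66)/4 = -1/2 + (1/4)*451 = -1/2 + 451/4 = 449/4 ≈ 112.25)
(z + 43) + (-76 + c(2)*(5*(-22))) = (449/4 + 43) + (-76 + 1*(5*(-22))) = 621/4 + (-76 + 1*(-110)) = 621/4 + (-76 - 110) = 621/4 - 186 = -123/4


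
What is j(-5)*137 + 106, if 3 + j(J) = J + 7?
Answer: -31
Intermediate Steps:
j(J) = 4 + J (j(J) = -3 + (J + 7) = -3 + (7 + J) = 4 + J)
j(-5)*137 + 106 = (4 - 5)*137 + 106 = -1*137 + 106 = -137 + 106 = -31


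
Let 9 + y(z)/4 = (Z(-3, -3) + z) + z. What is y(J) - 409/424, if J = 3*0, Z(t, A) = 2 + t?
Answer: -17369/424 ≈ -40.965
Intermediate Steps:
J = 0
y(z) = -40 + 8*z (y(z) = -36 + 4*(((2 - 3) + z) + z) = -36 + 4*((-1 + z) + z) = -36 + 4*(-1 + 2*z) = -36 + (-4 + 8*z) = -40 + 8*z)
y(J) - 409/424 = (-40 + 8*0) - 409/424 = (-40 + 0) - 409*1/424 = -40 - 409/424 = -17369/424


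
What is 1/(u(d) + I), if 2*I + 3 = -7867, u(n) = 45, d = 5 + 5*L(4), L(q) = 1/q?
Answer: -1/3890 ≈ -0.00025707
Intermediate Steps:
L(q) = 1/q
d = 25/4 (d = 5 + 5/4 = 25/4 ≈ 6.2500)
I = -3935 (I = -3/2 + (½)*(-7867) = -3/2 - 7867/2 = -3935)
1/(u(d) + I) = 1/(45 - 3935) = 1/(-3890) = -1/3890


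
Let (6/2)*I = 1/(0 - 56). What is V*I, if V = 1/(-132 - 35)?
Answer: 1/28056 ≈ 3.5643e-5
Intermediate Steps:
I = -1/168 (I = 1/(3*(0 - 56)) = (⅓)/(-56) = (⅓)*(-1/56) = -1/168 ≈ -0.0059524)
V = -1/167 (V = 1/(-167) = -1/167 ≈ -0.0059880)
V*I = -1/167*(-1/168) = 1/28056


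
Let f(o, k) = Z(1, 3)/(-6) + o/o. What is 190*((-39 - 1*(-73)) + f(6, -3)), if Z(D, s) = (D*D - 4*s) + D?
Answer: 20900/3 ≈ 6966.7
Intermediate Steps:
Z(D, s) = D + D² - 4*s (Z(D, s) = (D² - 4*s) + D = D + D² - 4*s)
f(o, k) = 8/3 (f(o, k) = (1 + 1² - 4*3)/(-6) + o/o = (1 + 1 - 12)*(-⅙) + 1 = -10*(-⅙) + 1 = 5/3 + 1 = 8/3)
190*((-39 - 1*(-73)) + f(6, -3)) = 190*((-39 - 1*(-73)) + 8/3) = 190*((-39 + 73) + 8/3) = 190*(34 + 8/3) = 190*(110/3) = 20900/3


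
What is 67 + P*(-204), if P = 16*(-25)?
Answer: 81667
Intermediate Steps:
P = -400
67 + P*(-204) = 67 - 400*(-204) = 67 + 81600 = 81667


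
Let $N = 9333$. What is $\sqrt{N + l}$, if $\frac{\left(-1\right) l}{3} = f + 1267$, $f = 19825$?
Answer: $i \sqrt{53943} \approx 232.26 i$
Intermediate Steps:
$l = -63276$ ($l = - 3 \left(19825 + 1267\right) = \left(-3\right) 21092 = -63276$)
$\sqrt{N + l} = \sqrt{9333 - 63276} = \sqrt{-53943} = i \sqrt{53943}$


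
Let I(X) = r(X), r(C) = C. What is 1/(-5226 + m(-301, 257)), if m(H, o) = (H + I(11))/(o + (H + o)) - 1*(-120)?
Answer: -213/1087868 ≈ -0.00019580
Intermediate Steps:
I(X) = X
m(H, o) = 120 + (11 + H)/(H + 2*o) (m(H, o) = (H + 11)/(o + (H + o)) - 1*(-120) = (11 + H)/(H + 2*o) + 120 = 120 + (11 + H)/(H + 2*o))
1/(-5226 + m(-301, 257)) = 1/(-5226 + (11 + 121*(-301) + 240*257)/(-301 + 2*257)) = 1/(-5226 + (11 - 36421 + 61680)/(-301 + 514)) = 1/(-5226 + 25270/213) = 1/(-1087868/213) = -213/1087868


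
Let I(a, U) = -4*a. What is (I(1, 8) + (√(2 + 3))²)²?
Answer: 1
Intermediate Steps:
(I(1, 8) + (√(2 + 3))²)² = (-4*1 + (√(2 + 3))²)² = (-4 + (√5)²)² = (-4 + 5)² = 1² = 1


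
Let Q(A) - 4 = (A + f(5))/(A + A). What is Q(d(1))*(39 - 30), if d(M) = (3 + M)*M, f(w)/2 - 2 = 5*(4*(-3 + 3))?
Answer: 45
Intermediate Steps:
f(w) = 4 (f(w) = 4 + 2*(5*(4*(-3 + 3))) = 4 + 2*(5*(4*0)) = 4 + 2*(5*0) = 4 + 2*0 = 4 + 0 = 4)
d(M) = M*(3 + M)
Q(A) = 4 + (4 + A)/(2*A) (Q(A) = 4 + (A + 4)/(A + A) = 4 + (4 + A)/((2*A)) = 4 + (4 + A)*(1/(2*A)) = 4 + (4 + A)/(2*A))
Q(d(1))*(39 - 30) = (9/2 + 2/((1*(3 + 1))))*(39 - 30) = (9/2 + 2/((1*4)))*9 = (9/2 + 2/4)*9 = (9/2 + 2*(¼))*9 = (9/2 + ½)*9 = 5*9 = 45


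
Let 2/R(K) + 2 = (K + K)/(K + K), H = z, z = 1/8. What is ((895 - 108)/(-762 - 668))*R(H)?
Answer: 787/715 ≈ 1.1007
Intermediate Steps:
z = ⅛ ≈ 0.12500
H = ⅛ ≈ 0.12500
R(K) = -2 (R(K) = 2/(-2 + (K + K)/(K + K)) = 2/(-2 + (2*K)/((2*K))) = 2/(-2 + (2*K)*(1/(2*K))) = 2/(-2 + 1) = 2/(-1) = 2*(-1) = -2)
((895 - 108)/(-762 - 668))*R(H) = ((895 - 108)/(-762 - 668))*(-2) = (787/(-1430))*(-2) = (787*(-1/1430))*(-2) = -787/1430*(-2) = 787/715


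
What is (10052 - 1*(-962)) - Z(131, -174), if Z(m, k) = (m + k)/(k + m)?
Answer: 11013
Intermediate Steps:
Z(m, k) = 1 (Z(m, k) = (k + m)/(k + m) = 1)
(10052 - 1*(-962)) - Z(131, -174) = (10052 - 1*(-962)) - 1*1 = (10052 + 962) - 1 = 11014 - 1 = 11013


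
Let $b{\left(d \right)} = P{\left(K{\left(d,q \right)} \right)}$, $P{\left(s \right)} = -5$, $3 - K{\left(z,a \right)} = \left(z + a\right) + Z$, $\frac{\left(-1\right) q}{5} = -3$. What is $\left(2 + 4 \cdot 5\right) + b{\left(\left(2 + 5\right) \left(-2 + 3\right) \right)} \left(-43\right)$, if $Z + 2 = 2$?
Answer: $237$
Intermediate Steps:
$Z = 0$ ($Z = -2 + 2 = 0$)
$q = 15$ ($q = \left(-5\right) \left(-3\right) = 15$)
$K{\left(z,a \right)} = 3 - a - z$ ($K{\left(z,a \right)} = 3 - \left(\left(z + a\right) + 0\right) = 3 - \left(\left(a + z\right) + 0\right) = 3 - \left(a + z\right) = 3 - a - z$)
$b{\left(d \right)} = -5$
$\left(2 + 4 \cdot 5\right) + b{\left(\left(2 + 5\right) \left(-2 + 3\right) \right)} \left(-43\right) = \left(2 + 4 \cdot 5\right) - -215 = \left(2 + 20\right) + 215 = 22 + 215 = 237$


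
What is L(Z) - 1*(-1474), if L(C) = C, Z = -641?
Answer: 833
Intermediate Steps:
L(Z) - 1*(-1474) = -641 - 1*(-1474) = -641 + 1474 = 833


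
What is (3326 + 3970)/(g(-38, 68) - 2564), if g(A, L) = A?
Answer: -3648/1301 ≈ -2.8040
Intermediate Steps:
(3326 + 3970)/(g(-38, 68) - 2564) = (3326 + 3970)/(-38 - 2564) = 7296/(-2602) = 7296*(-1/2602) = -3648/1301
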